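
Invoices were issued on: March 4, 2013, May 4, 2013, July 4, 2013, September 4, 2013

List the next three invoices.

November 4, 2013; January 4, 2014; March 4, 2014

Each date is the 4th; the gaps (61, 61, 62) track the month lengths.
The rule is the 4th of every 2 months.
November 2013: November 4, 2013.
January 2014: January 4, 2014.
Next: March 2014 → March 4, 2014.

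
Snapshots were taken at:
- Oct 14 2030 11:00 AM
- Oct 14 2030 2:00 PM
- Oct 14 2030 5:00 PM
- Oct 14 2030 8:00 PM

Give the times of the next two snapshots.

Oct 14 2030 11:00 PM, Oct 15 2030 2:00 AM

The interval is a steady 3 hours (3, 3, 3).
Oct 14 2030 8:00 PM + 3 h = Oct 14 2030 11:00 PM.
Oct 14 2030 11:00 PM + 3 h = Oct 15 2030 2:00 AM.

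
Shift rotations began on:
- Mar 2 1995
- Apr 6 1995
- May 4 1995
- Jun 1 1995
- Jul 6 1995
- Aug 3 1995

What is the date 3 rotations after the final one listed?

Nov 2 1995

Gaps: 35, 28, 28, 35, 28 days — a mix of 28 and 35. Every date is a Thursday.
Each is the 1st Thursday of its month.
1st Thursday of September 1995: Sep 7 1995.
October 1995 — 1st Thursday is Oct 5 1995.
1st Thursday of November 1995: Nov 2 1995.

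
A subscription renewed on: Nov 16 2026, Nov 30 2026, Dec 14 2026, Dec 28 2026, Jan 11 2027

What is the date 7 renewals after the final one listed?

Apr 19 2027

The spacing is 14, 14, 14, 14 days — always 14 days.
Jan 11 2027 + 14 days = Jan 25 2027.
Jan 25 2027 + 14 days = Feb 8 2027.
Feb 8 2027 + 14 days = Feb 22 2027.
Feb 22 2027 + 14 days = Mar 8 2027.
Mar 8 2027 + 14 days = Mar 22 2027.
Mar 22 2027 + 14 days = Apr 5 2027.
Apr 5 2027 + 14 days = Apr 19 2027.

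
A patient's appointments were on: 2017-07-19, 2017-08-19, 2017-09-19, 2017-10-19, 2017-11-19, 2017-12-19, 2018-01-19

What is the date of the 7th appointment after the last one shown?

2018-08-19

Gaps: 31, 31, 30, 31, 30, 31 days — not constant. Every event is on the 19th of the month.
Pattern: the 19th of each month.
February 2018: 2018-02-19.
Next: March 2018 → 2018-03-19.
April 2018: 2018-04-19.
Next: May 2018 → 2018-05-19.
June 2018: 2018-06-19.
Next: July 2018 → 2018-07-19.
August 2018: 2018-08-19.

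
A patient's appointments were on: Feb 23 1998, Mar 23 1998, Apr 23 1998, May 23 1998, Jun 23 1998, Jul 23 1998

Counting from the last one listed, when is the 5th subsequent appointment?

Dec 23 1998

The day-of-month is always 23 (28, 31, 30, 31, 30 days between events).
So this recurs on the 23rd of each month.
August 1998: Aug 23 1998.
September 1998: Sep 23 1998.
October 1998: Oct 23 1998.
November 1998: Nov 23 1998.
Next: December 1998 → Dec 23 1998.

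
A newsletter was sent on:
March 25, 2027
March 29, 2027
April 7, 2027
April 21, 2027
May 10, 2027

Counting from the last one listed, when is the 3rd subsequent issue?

August 5, 2027

The spacing grows by 5 each time: 4, 9, 14, 19 days.
Next gap: 24 days. May 10, 2027 + 24 days = June 3, 2027.
Next gap: 29 days. June 3, 2027 + 29 days = July 2, 2027.
Next gap: 34 days. July 2, 2027 + 34 days = August 5, 2027.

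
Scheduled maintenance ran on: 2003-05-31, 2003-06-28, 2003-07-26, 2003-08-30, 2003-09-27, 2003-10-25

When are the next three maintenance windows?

Every date is a Saturday; gaps 28, 28, 35, 28, 28 days.
Each is the last Saturday of its month (at least one falls on the 29th or later, ruling out '4th Saturday').
November 2003 ends with Saturday 2003-11-29.
Last Saturday of December 2003: 2003-12-27.
Last Saturday of January 2004: 2004-01-31.

2003-11-29, 2003-12-27, 2004-01-31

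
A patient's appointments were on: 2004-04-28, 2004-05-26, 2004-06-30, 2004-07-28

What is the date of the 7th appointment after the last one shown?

Every date is a Wednesday; gaps 28, 35, 28 days.
Each is the last Wednesday of its month (at least one falls on the 29th or later, ruling out '4th Wednesday').
August 2004 ends with Wednesday 2004-08-25.
September 2004 ends with Wednesday 2004-09-29.
Last Wednesday of October 2004: 2004-10-27.
Last Wednesday of November 2004: 2004-11-24.
December 2004 ends with Wednesday 2004-12-29.
January 2005 ends with Wednesday 2005-01-26.
Last Wednesday of February 2005: 2005-02-23.

2005-02-23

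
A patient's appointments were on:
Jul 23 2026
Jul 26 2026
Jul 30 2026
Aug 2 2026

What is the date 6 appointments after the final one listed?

Aug 23 2026

Gaps: 3, 4, 3 days — not constant, but cyclic with period 2.
The events fall on every Thursday and Sunday.
The following Thursday is Aug 6 2026.
The following Sunday is Aug 9 2026.
The following Thursday is Aug 13 2026.
The following Sunday is Aug 16 2026.
Next Thursday: Aug 20 2026.
The following Sunday is Aug 23 2026.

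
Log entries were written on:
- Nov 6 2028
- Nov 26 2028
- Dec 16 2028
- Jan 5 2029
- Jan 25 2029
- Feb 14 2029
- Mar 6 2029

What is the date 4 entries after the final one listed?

Gaps between consecutive events: 20, 20, 20, 20, 20, 20 days — a constant 20-day interval.
Mar 6 2029 + 20 days = Mar 26 2029.
Mar 26 2029 + 20 days = Apr 15 2029.
Apr 15 2029 + 20 days = May 5 2029.
May 5 2029 + 20 days = May 25 2029.

May 25 2029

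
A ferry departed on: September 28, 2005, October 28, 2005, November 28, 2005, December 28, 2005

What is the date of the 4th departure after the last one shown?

April 28, 2006

The day-of-month is always 28 (30, 31, 30 days between events).
So this recurs on the 28th of each month.
Next: January 2006 → January 28, 2006.
February 2006: February 28, 2006.
Next: March 2006 → March 28, 2006.
April 2006: April 28, 2006.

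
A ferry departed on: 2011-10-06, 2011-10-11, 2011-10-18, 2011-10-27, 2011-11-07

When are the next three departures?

2011-11-20, 2011-12-05, 2011-12-22

Gaps: 5, 7, 9, 11 days — each gap is 2 larger than the previous one.
Next gap: 13 days. 2011-11-07 + 13 days = 2011-11-20.
Next gap: 15 days. 2011-11-20 + 15 days = 2011-12-05.
Next gap: 17 days. 2011-12-05 + 17 days = 2011-12-22.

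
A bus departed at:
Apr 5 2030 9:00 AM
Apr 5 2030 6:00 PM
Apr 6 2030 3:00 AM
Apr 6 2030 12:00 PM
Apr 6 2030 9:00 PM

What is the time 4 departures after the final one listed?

Spacing: 9, 9, 9, 9 h — constant 9 h.
Apr 6 2030 9:00 PM + 9 h = Apr 7 2030 6:00 AM.
Apr 7 2030 6:00 AM + 9 h = Apr 7 2030 3:00 PM.
Apr 7 2030 3:00 PM + 9 h = Apr 8 2030 12:00 AM.
Apr 8 2030 12:00 AM + 9 h = Apr 8 2030 9:00 AM.

Apr 8 2030 9:00 AM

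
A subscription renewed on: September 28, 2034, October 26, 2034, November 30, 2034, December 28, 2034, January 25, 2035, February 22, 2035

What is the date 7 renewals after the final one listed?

All Thursdays; the gaps (28, 35, 28, 28, 28) vary with month length.
This is the last Thursday of each month.
March 2035 ends with Thursday March 29, 2035.
Last Thursday of April 2035: April 26, 2035.
Last Thursday of May 2035: May 31, 2035.
Last Thursday of June 2035: June 28, 2035.
Last Thursday of July 2035: July 26, 2035.
Last Thursday of August 2035: August 30, 2035.
September 2035 ends with Thursday September 27, 2035.

September 27, 2035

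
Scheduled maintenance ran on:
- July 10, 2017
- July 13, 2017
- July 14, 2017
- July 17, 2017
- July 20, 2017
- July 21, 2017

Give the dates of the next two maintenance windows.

Every event lands on a Monday or Thursday or Friday (gaps cycle 3, 1, 3, 3, 1).
So the schedule is: every Monday, Thursday and Friday.
Next Monday: July 24, 2017.
The following Thursday is July 27, 2017.

July 24, 2017; July 27, 2017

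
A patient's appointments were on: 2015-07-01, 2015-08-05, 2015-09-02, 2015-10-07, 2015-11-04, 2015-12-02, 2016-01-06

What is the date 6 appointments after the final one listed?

All dates are Wednesdays, 35, 28, 35, 28, 28, 35 days apart.
Specifically, the 1st Wednesday of each month.
1st Wednesday of February 2016: 2016-02-03.
March 2016 — 1st Wednesday is 2016-03-02.
April 2016 — 1st Wednesday is 2016-04-06.
1st Wednesday of May 2016: 2016-05-04.
June 2016 — 1st Wednesday is 2016-06-01.
July 2016 — 1st Wednesday is 2016-07-06.

2016-07-06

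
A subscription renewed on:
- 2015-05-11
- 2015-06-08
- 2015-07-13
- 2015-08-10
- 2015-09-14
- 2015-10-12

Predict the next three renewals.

Gaps: 28, 35, 28, 35, 28 days — a mix of 28 and 35. Every date is a Monday.
Each is the 2nd Monday of its month.
November 2015 — 2nd Monday is 2015-11-09.
December 2015 — 2nd Monday is 2015-12-14.
January 2016 — 2nd Monday is 2016-01-11.

2015-11-09, 2015-12-14, 2016-01-11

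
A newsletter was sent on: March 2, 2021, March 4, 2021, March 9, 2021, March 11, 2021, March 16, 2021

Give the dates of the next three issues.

March 18, 2021; March 23, 2021; March 25, 2021

Gaps: 2, 5, 2, 5 days — not constant, but cyclic with period 2.
The events fall on every Tuesday and Thursday.
Next Thursday: March 18, 2021.
The following Tuesday is March 23, 2021.
Next Thursday: March 25, 2021.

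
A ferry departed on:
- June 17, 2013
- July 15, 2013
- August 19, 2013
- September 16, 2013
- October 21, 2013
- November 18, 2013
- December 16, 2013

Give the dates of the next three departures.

All dates are Mondays, 28, 35, 28, 35, 28, 28 days apart.
Specifically, the 3rd Monday of each month.
January 2014 — 3rd Monday is January 20, 2014.
February 2014 — 3rd Monday is February 17, 2014.
3rd Monday of March 2014: March 17, 2014.

January 20, 2014; February 17, 2014; March 17, 2014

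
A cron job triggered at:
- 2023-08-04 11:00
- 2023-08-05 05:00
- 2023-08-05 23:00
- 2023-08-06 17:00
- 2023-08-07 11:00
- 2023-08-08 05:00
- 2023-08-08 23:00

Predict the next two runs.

The interval is a steady 18 hours (18, 18, 18, 18, 18, 18).
2023-08-08 23:00 + 18 h = 2023-08-09 17:00.
2023-08-09 17:00 + 18 h = 2023-08-10 11:00.

2023-08-09 17:00, 2023-08-10 11:00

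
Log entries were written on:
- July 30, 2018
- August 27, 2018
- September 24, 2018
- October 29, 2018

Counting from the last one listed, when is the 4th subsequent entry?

All Mondays; the gaps (28, 28, 35) vary with month length.
This is the last Monday of each month.
November 2018 ends with Monday November 26, 2018.
December 2018 ends with Monday December 31, 2018.
Last Monday of January 2019: January 28, 2019.
Last Monday of February 2019: February 25, 2019.

February 25, 2019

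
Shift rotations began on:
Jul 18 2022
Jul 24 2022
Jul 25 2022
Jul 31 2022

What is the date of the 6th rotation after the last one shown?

Every event lands on a Monday or Sunday (gaps cycle 6, 1, 6).
So the schedule is: every Monday and Sunday.
Next Monday: Aug 1 2022.
The following Sunday is Aug 7 2022.
Next Monday: Aug 8 2022.
Next Sunday: Aug 14 2022.
The following Monday is Aug 15 2022.
Next Sunday: Aug 21 2022.

Aug 21 2022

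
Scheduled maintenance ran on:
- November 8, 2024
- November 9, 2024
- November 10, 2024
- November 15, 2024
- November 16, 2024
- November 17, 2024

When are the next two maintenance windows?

November 22, 2024; November 23, 2024

Gaps: 1, 1, 5, 1, 1 days — not constant, but cyclic with period 3.
The events fall on every Friday, Saturday and Sunday.
Next Friday: November 22, 2024.
The following Saturday is November 23, 2024.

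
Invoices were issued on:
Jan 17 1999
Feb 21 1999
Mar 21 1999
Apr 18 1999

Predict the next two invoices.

All dates are Sundays, 35, 28, 28 days apart.
Specifically, the 3rd Sunday of each month.
3rd Sunday of May 1999: May 16 1999.
June 1999 — 3rd Sunday is Jun 20 1999.

May 16 1999, Jun 20 1999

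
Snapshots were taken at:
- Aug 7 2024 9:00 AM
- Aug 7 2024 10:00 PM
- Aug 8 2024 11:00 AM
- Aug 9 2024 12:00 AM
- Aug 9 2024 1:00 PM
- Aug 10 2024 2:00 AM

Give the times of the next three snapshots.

The interval is a steady 13 hours (13, 13, 13, 13, 13).
Aug 10 2024 2:00 AM + 13 h = Aug 10 2024 3:00 PM.
Aug 10 2024 3:00 PM + 13 h = Aug 11 2024 4:00 AM.
Aug 11 2024 4:00 AM + 13 h = Aug 11 2024 5:00 PM.

Aug 10 2024 3:00 PM, Aug 11 2024 4:00 AM, Aug 11 2024 5:00 PM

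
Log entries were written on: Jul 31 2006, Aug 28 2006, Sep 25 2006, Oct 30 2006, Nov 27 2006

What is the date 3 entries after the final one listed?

Feb 26 2007

These are Mondays with 28, 28, 35, 28-day gaps.
Each is the final Monday of its month — Jul 31 2006 is past the 28th, so '4th Monday' doesn't fit.
December 2006 ends with Monday Dec 25 2006.
January 2007 ends with Monday Jan 29 2007.
Last Monday of February 2007: Feb 26 2007.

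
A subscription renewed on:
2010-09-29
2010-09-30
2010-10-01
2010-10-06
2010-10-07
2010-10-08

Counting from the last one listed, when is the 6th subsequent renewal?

2010-10-22

Every event lands on a Wednesday or Thursday or Friday (gaps cycle 1, 1, 5, 1, 1).
So the schedule is: every Wednesday, Thursday and Friday.
Next Wednesday: 2010-10-13.
The following Thursday is 2010-10-14.
Next Friday: 2010-10-15.
Next Wednesday: 2010-10-20.
The following Thursday is 2010-10-21.
The following Friday is 2010-10-22.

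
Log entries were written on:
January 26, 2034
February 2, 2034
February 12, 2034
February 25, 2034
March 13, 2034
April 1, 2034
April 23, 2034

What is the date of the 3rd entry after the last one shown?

Intervals are 7, 10, 13, 16, 19, 22 days — an arithmetic progression with common difference 3.
Next gap: 25 days. April 23, 2034 + 25 days = May 18, 2034.
Next gap: 28 days. May 18, 2034 + 28 days = June 15, 2034.
Next gap: 31 days. June 15, 2034 + 31 days = July 16, 2034.

July 16, 2034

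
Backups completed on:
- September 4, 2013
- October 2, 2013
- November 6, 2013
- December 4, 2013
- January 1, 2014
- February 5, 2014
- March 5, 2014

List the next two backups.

All dates are Wednesdays, 28, 35, 28, 28, 35, 28 days apart.
Specifically, the 1st Wednesday of each month.
1st Wednesday of April 2014: April 2, 2014.
1st Wednesday of May 2014: May 7, 2014.

April 2, 2014; May 7, 2014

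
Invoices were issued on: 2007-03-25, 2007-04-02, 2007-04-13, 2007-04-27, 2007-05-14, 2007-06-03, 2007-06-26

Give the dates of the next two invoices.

The spacing grows by 3 each time: 8, 11, 14, 17, 20, 23 days.
Next gap: 26 days. 2007-06-26 + 26 days = 2007-07-22.
Next gap: 29 days. 2007-07-22 + 29 days = 2007-08-20.

2007-07-22, 2007-08-20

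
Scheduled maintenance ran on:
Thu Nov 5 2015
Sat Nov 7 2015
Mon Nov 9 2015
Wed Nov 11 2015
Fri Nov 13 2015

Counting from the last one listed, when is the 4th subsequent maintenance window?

Every event comes 2 days after the last (2, 2, 2, 2).
Fri Nov 13 2015 + 2 days = Sun Nov 15 2015.
Sun Nov 15 2015 + 2 days = Tue Nov 17 2015.
Tue Nov 17 2015 + 2 days = Thu Nov 19 2015.
Thu Nov 19 2015 + 2 days = Sat Nov 21 2015.

Sat Nov 21 2015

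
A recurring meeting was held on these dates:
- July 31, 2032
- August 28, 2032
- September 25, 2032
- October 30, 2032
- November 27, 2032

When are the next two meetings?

All Saturdays; the gaps (28, 28, 35, 28) vary with month length.
This is the last Saturday of each month.
December 2032 ends with Saturday December 25, 2032.
January 2033 ends with Saturday January 29, 2033.

December 25, 2032; January 29, 2033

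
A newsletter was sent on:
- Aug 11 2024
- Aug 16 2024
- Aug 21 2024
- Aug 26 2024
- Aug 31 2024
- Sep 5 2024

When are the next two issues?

Sep 10 2024, Sep 15 2024

Every event comes 5 days after the last (5, 5, 5, 5, 5).
Sep 5 2024 + 5 days = Sep 10 2024.
Sep 10 2024 + 5 days = Sep 15 2024.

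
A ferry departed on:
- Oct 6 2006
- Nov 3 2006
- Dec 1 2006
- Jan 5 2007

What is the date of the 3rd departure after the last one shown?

Apr 6 2007

All dates are Fridays, 28, 28, 35 days apart.
Specifically, the 1st Friday of each month.
1st Friday of February 2007: Feb 2 2007.
1st Friday of March 2007: Mar 2 2007.
1st Friday of April 2007: Apr 6 2007.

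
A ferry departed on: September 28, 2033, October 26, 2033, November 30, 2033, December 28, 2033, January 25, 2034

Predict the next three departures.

These are Wednesdays with 28, 35, 28, 28-day gaps.
Each is the final Wednesday of its month — November 30, 2033 is past the 28th, so '4th Wednesday' doesn't fit.
February 2034 ends with Wednesday February 22, 2034.
Last Wednesday of March 2034: March 29, 2034.
Last Wednesday of April 2034: April 26, 2034.

February 22, 2034; March 29, 2034; April 26, 2034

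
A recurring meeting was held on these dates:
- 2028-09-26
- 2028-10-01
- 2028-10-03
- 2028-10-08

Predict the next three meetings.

2028-10-10, 2028-10-15, 2028-10-17

Gaps: 5, 2, 5 days — not constant, but cyclic with period 2.
The events fall on every Tuesday and Sunday.
The following Tuesday is 2028-10-10.
Next Sunday: 2028-10-15.
Next Tuesday: 2028-10-17.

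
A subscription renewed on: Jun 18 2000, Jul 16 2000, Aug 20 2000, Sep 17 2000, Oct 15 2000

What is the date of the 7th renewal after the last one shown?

All dates are Sundays, 28, 35, 28, 28 days apart.
Specifically, the 3rd Sunday of each month.
3rd Sunday of November 2000: Nov 19 2000.
December 2000 — 3rd Sunday is Dec 17 2000.
January 2001 — 3rd Sunday is Jan 21 2001.
February 2001 — 3rd Sunday is Feb 18 2001.
3rd Sunday of March 2001: Mar 18 2001.
3rd Sunday of April 2001: Apr 15 2001.
3rd Sunday of May 2001: May 20 2001.

May 20 2001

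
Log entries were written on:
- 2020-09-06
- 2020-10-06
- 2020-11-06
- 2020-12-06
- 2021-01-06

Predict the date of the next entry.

2021-02-06

Gaps: 30, 31, 30, 31 days — not constant. Every event is on the 6th of the month.
Pattern: the 6th of each month.
February 2021: 2021-02-06.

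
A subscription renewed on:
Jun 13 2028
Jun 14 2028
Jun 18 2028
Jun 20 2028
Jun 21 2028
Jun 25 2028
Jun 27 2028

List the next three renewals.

Every event lands on a Tuesday or Wednesday or Sunday (gaps cycle 1, 4, 2, 1, 4, 2).
So the schedule is: every Tuesday, Wednesday and Sunday.
The following Wednesday is Jun 28 2028.
The following Sunday is Jul 2 2028.
The following Tuesday is Jul 4 2028.

Jun 28 2028, Jul 2 2028, Jul 4 2028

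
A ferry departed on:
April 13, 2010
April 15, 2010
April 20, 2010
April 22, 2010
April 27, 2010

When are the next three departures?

Gaps: 2, 5, 2, 5 days — not constant, but cyclic with period 2.
The events fall on every Tuesday and Thursday.
The following Thursday is April 29, 2010.
The following Tuesday is May 4, 2010.
The following Thursday is May 6, 2010.

April 29, 2010; May 4, 2010; May 6, 2010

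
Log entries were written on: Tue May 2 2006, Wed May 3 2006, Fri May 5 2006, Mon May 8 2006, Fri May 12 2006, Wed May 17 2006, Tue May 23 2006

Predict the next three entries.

Tue May 30 2006, Wed Jun 7 2006, Fri Jun 16 2006

The spacing grows by 1 each time: 1, 2, 3, 4, 5, 6 days.
Next gap: 7 days. Tue May 23 2006 + 7 days = Tue May 30 2006.
Next gap: 8 days. Tue May 30 2006 + 8 days = Wed Jun 7 2006.
Next gap: 9 days. Wed Jun 7 2006 + 9 days = Fri Jun 16 2006.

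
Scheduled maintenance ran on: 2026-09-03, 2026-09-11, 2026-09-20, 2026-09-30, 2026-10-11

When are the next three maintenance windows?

Intervals are 8, 9, 10, 11 days — an arithmetic progression with common difference 1.
Next gap: 12 days. 2026-10-11 + 12 days = 2026-10-23.
Next gap: 13 days. 2026-10-23 + 13 days = 2026-11-05.
Next gap: 14 days. 2026-11-05 + 14 days = 2026-11-19.

2026-10-23, 2026-11-05, 2026-11-19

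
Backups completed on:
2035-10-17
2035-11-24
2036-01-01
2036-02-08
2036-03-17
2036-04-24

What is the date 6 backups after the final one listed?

The spacing is 38, 38, 38, 38, 38 days — always 38 days.
2036-04-24 + 38 days = 2036-06-01.
2036-06-01 + 38 days = 2036-07-09.
2036-07-09 + 38 days = 2036-08-16.
2036-08-16 + 38 days = 2036-09-23.
2036-09-23 + 38 days = 2036-10-31.
2036-10-31 + 38 days = 2036-12-08.

2036-12-08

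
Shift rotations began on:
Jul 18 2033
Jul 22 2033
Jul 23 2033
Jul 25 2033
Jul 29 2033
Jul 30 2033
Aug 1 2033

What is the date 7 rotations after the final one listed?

Aug 19 2033

Every event lands on a Monday or Friday or Saturday (gaps cycle 4, 1, 2, 4, 1, 2).
So the schedule is: every Monday, Friday and Saturday.
Next Friday: Aug 5 2033.
The following Saturday is Aug 6 2033.
Next Monday: Aug 8 2033.
The following Friday is Aug 12 2033.
Next Saturday: Aug 13 2033.
Next Monday: Aug 15 2033.
The following Friday is Aug 19 2033.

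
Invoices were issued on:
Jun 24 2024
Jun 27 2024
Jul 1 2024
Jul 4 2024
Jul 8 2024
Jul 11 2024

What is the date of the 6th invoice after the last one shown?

Every event lands on a Monday or Thursday (gaps cycle 3, 4, 3, 4, 3).
So the schedule is: every Monday and Thursday.
Next Monday: Jul 15 2024.
Next Thursday: Jul 18 2024.
The following Monday is Jul 22 2024.
Next Thursday: Jul 25 2024.
The following Monday is Jul 29 2024.
The following Thursday is Aug 1 2024.

Aug 1 2024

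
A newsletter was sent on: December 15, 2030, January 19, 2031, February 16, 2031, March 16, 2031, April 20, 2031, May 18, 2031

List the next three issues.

June 15, 2031; July 20, 2031; August 17, 2031

These are Sundays at 28- or 35-day spacing (35, 28, 28, 35, 28).
The pattern: 3rd Sunday of the month.
3rd Sunday of June 2031: June 15, 2031.
3rd Sunday of July 2031: July 20, 2031.
August 2031 — 3rd Sunday is August 17, 2031.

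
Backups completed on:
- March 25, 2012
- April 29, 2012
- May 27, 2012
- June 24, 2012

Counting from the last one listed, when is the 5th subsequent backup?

November 25, 2012

All Sundays; the gaps (35, 28, 28) vary with month length.
This is the last Sunday of each month.
Last Sunday of July 2012: July 29, 2012.
August 2012 ends with Sunday August 26, 2012.
Last Sunday of September 2012: September 30, 2012.
October 2012 ends with Sunday October 28, 2012.
Last Sunday of November 2012: November 25, 2012.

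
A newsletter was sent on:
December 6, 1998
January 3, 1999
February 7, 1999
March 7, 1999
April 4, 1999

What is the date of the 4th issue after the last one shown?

Gaps: 28, 35, 28, 28 days — a mix of 28 and 35. Every date is a Sunday.
Each is the 1st Sunday of its month.
May 1999 — 1st Sunday is May 2, 1999.
June 1999 — 1st Sunday is June 6, 1999.
1st Sunday of July 1999: July 4, 1999.
1st Sunday of August 1999: August 1, 1999.

August 1, 1999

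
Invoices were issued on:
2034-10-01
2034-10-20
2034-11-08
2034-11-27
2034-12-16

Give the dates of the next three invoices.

2035-01-04, 2035-01-23, 2035-02-11

Gaps between consecutive events: 19, 19, 19, 19 days — a constant 19-day interval.
2034-12-16 + 19 days = 2035-01-04.
2035-01-04 + 19 days = 2035-01-23.
2035-01-23 + 19 days = 2035-02-11.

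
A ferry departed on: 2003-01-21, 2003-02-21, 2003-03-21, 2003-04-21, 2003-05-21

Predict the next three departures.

The day-of-month is always 21 (31, 28, 31, 30 days between events).
So this recurs on the 21st of each month.
June 2003: 2003-06-21.
July 2003: 2003-07-21.
August 2003: 2003-08-21.

2003-06-21, 2003-07-21, 2003-08-21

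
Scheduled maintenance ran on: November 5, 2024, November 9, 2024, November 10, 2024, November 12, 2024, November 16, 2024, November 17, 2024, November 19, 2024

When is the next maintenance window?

Gaps: 4, 1, 2, 4, 1, 2 days — not constant, but cyclic with period 3.
The events fall on every Tuesday, Saturday and Sunday.
Next Saturday: November 23, 2024.

November 23, 2024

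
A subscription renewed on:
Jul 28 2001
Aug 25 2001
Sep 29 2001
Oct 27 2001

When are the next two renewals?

Nov 24 2001, Dec 29 2001

These are Saturdays with 28, 35, 28-day gaps.
Each is the final Saturday of its month — Sep 29 2001 is past the 28th, so '4th Saturday' doesn't fit.
Last Saturday of November 2001: Nov 24 2001.
Last Saturday of December 2001: Dec 29 2001.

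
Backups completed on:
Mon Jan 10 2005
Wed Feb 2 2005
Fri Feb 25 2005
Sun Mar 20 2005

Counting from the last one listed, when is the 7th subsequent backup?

Sun Aug 28 2005

The spacing is 23, 23, 23 days — always 23 days.
Sun Mar 20 2005 + 23 days = Tue Apr 12 2005.
Tue Apr 12 2005 + 23 days = Thu May 5 2005.
Thu May 5 2005 + 23 days = Sat May 28 2005.
Sat May 28 2005 + 23 days = Mon Jun 20 2005.
Mon Jun 20 2005 + 23 days = Wed Jul 13 2005.
Wed Jul 13 2005 + 23 days = Fri Aug 5 2005.
Fri Aug 5 2005 + 23 days = Sun Aug 28 2005.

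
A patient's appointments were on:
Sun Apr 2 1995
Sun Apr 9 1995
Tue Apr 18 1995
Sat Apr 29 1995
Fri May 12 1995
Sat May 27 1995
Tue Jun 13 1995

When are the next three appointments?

Sun Jul 2 1995, Sun Jul 23 1995, Tue Aug 15 1995

Intervals are 7, 9, 11, 13, 15, 17 days — an arithmetic progression with common difference 2.
Next gap: 19 days. Tue Jun 13 1995 + 19 days = Sun Jul 2 1995.
Next gap: 21 days. Sun Jul 2 1995 + 21 days = Sun Jul 23 1995.
Next gap: 23 days. Sun Jul 23 1995 + 23 days = Tue Aug 15 1995.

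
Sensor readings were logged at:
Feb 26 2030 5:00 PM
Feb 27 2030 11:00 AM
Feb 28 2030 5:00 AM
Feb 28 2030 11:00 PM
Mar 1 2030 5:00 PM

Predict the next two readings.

Spacing: 18, 18, 18, 18 h — constant 18 h.
Mar 1 2030 5:00 PM + 18 h = Mar 2 2030 11:00 AM.
Mar 2 2030 11:00 AM + 18 h = Mar 3 2030 5:00 AM.

Mar 2 2030 11:00 AM, Mar 3 2030 5:00 AM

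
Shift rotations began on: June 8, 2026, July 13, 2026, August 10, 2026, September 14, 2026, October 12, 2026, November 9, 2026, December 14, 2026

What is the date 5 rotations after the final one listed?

May 10, 2027

Gaps: 35, 28, 35, 28, 28, 35 days — a mix of 28 and 35. Every date is a Monday.
Each is the 2nd Monday of its month.
January 2027 — 2nd Monday is January 11, 2027.
February 2027 — 2nd Monday is February 8, 2027.
March 2027 — 2nd Monday is March 8, 2027.
April 2027 — 2nd Monday is April 12, 2027.
2nd Monday of May 2027: May 10, 2027.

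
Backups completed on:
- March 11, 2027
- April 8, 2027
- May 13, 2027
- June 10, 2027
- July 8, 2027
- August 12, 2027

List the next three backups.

All dates are Thursdays, 28, 35, 28, 28, 35 days apart.
Specifically, the 2nd Thursday of each month.
2nd Thursday of September 2027: September 9, 2027.
2nd Thursday of October 2027: October 14, 2027.
2nd Thursday of November 2027: November 11, 2027.

September 9, 2027; October 14, 2027; November 11, 2027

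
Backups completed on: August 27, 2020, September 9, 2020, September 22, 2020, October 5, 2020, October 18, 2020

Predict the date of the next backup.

October 31, 2020

The spacing is 13, 13, 13, 13 days — always 13 days.
October 18, 2020 + 13 days = October 31, 2020.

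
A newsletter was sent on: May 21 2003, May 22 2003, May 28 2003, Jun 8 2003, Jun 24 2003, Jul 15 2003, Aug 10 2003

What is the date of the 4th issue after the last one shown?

Jan 11 2004

Intervals are 1, 6, 11, 16, 21, 26 days — an arithmetic progression with common difference 5.
Next gap: 31 days. Aug 10 2003 + 31 days = Sep 10 2003.
Next gap: 36 days. Sep 10 2003 + 36 days = Oct 16 2003.
Next gap: 41 days. Oct 16 2003 + 41 days = Nov 26 2003.
Next gap: 46 days. Nov 26 2003 + 46 days = Jan 11 2004.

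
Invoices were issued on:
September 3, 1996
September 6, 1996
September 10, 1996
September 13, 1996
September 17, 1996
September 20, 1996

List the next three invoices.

Every event lands on a Tuesday or Friday (gaps cycle 3, 4, 3, 4, 3).
So the schedule is: every Tuesday and Friday.
The following Tuesday is September 24, 1996.
The following Friday is September 27, 1996.
The following Tuesday is October 1, 1996.

September 24, 1996; September 27, 1996; October 1, 1996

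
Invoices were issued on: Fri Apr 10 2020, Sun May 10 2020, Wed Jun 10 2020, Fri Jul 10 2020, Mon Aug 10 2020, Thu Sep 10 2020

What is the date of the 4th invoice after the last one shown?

Sun Jan 10 2021

The day-of-month is always 10 (30, 31, 30, 31, 31 days between events).
So this recurs on the 10th of each month.
October 2020: Sat Oct 10 2020.
November 2020: Tue Nov 10 2020.
December 2020: Thu Dec 10 2020.
Next: January 2021 → Sun Jan 10 2021.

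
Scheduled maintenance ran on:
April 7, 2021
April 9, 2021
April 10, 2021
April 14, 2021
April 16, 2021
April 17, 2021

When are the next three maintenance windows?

Gaps: 2, 1, 4, 2, 1 days — not constant, but cyclic with period 3.
The events fall on every Wednesday, Friday and Saturday.
The following Wednesday is April 21, 2021.
The following Friday is April 23, 2021.
The following Saturday is April 24, 2021.

April 21, 2021; April 23, 2021; April 24, 2021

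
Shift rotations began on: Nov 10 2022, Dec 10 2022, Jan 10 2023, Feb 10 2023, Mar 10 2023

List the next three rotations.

Gaps: 30, 31, 31, 28 days — not constant. Every event is on the 10th of the month.
Pattern: the 10th of each month.
April 2023: Apr 10 2023.
May 2023: May 10 2023.
June 2023: Jun 10 2023.

Apr 10 2023, May 10 2023, Jun 10 2023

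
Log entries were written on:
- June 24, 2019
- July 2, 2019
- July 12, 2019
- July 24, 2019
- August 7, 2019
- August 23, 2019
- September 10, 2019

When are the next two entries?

Gaps: 8, 10, 12, 14, 16, 18 days — each gap is 2 larger than the previous one.
Next gap: 20 days. September 10, 2019 + 20 days = September 30, 2019.
Next gap: 22 days. September 30, 2019 + 22 days = October 22, 2019.

September 30, 2019; October 22, 2019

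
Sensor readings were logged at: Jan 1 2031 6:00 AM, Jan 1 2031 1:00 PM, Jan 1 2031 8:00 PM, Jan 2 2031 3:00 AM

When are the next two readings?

Jan 2 2031 10:00 AM, Jan 2 2031 5:00 PM

The interval is a steady 7 hours (7, 7, 7).
Jan 2 2031 3:00 AM + 7 h = Jan 2 2031 10:00 AM.
Jan 2 2031 10:00 AM + 7 h = Jan 2 2031 5:00 PM.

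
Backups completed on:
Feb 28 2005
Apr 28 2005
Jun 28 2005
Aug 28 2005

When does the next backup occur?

Oct 28 2005

The day-of-month is always 28 (59, 61, 61 days between events).
So this recurs on the 28th of every 2 months.
October 2005: Oct 28 2005.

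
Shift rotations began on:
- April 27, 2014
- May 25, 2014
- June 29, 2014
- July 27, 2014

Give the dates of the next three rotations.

These are Sundays with 28, 35, 28-day gaps.
Each is the final Sunday of its month — June 29, 2014 is past the 28th, so '4th Sunday' doesn't fit.
August 2014 ends with Sunday August 31, 2014.
Last Sunday of September 2014: September 28, 2014.
Last Sunday of October 2014: October 26, 2014.

August 31, 2014; September 28, 2014; October 26, 2014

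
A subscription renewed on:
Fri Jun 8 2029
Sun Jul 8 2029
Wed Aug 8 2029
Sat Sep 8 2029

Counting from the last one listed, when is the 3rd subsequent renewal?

Sat Dec 8 2029

Gaps: 30, 31, 31 days — not constant. Every event is on the 8th of the month.
Pattern: the 8th of each month.
October 2029: Mon Oct 8 2029.
November 2029: Thu Nov 8 2029.
Next: December 2029 → Sat Dec 8 2029.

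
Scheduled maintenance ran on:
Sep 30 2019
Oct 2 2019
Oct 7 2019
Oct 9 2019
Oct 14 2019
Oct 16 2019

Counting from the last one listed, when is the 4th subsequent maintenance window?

Oct 30 2019

The gap pattern 2, 5, 2, 5, 2 repeats every 2 events.
These are the Mondays and Wednesdays of each week.
Next Monday: Oct 21 2019.
The following Wednesday is Oct 23 2019.
Next Monday: Oct 28 2019.
Next Wednesday: Oct 30 2019.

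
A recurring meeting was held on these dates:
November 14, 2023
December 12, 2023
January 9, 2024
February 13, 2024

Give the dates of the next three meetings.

All dates are Tuesdays, 28, 28, 35 days apart.
Specifically, the 2nd Tuesday of each month.
March 2024 — 2nd Tuesday is March 12, 2024.
2nd Tuesday of April 2024: April 9, 2024.
May 2024 — 2nd Tuesday is May 14, 2024.

March 12, 2024; April 9, 2024; May 14, 2024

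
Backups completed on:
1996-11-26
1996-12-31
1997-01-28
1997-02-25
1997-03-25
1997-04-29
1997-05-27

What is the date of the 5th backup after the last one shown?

1997-10-28

All Tuesdays; the gaps (35, 28, 28, 28, 35, 28) vary with month length.
This is the last Tuesday of each month.
June 1997 ends with Tuesday 1997-06-24.
July 1997 ends with Tuesday 1997-07-29.
August 1997 ends with Tuesday 1997-08-26.
Last Tuesday of September 1997: 1997-09-30.
October 1997 ends with Tuesday 1997-10-28.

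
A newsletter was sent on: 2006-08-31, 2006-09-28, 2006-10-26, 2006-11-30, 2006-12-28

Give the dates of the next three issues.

2007-01-25, 2007-02-22, 2007-03-29

All Thursdays; the gaps (28, 28, 35, 28) vary with month length.
This is the last Thursday of each month.
Last Thursday of January 2007: 2007-01-25.
Last Thursday of February 2007: 2007-02-22.
Last Thursday of March 2007: 2007-03-29.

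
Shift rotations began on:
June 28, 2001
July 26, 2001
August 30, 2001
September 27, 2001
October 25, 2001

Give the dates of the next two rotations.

All Thursdays; the gaps (28, 35, 28, 28) vary with month length.
This is the last Thursday of each month.
Last Thursday of November 2001: November 29, 2001.
Last Thursday of December 2001: December 27, 2001.

November 29, 2001; December 27, 2001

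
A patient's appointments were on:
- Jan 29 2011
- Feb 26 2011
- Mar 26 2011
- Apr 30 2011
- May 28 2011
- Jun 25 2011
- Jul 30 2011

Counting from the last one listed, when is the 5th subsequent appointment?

All Saturdays; the gaps (28, 28, 35, 28, 28, 35) vary with month length.
This is the last Saturday of each month.
August 2011 ends with Saturday Aug 27 2011.
Last Saturday of September 2011: Sep 24 2011.
October 2011 ends with Saturday Oct 29 2011.
Last Saturday of November 2011: Nov 26 2011.
Last Saturday of December 2011: Dec 31 2011.

Dec 31 2011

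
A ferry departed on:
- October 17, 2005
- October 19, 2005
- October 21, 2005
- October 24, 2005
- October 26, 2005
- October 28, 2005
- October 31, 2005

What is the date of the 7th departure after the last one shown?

November 16, 2005

Every event lands on a Monday or Wednesday or Friday (gaps cycle 2, 2, 3, 2, 2, 3).
So the schedule is: every Monday, Wednesday and Friday.
Next Wednesday: November 2, 2005.
Next Friday: November 4, 2005.
Next Monday: November 7, 2005.
Next Wednesday: November 9, 2005.
The following Friday is November 11, 2005.
The following Monday is November 14, 2005.
Next Wednesday: November 16, 2005.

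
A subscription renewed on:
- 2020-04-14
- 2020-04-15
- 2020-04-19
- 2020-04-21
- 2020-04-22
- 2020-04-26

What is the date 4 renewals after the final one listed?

2020-05-05

The gap pattern 1, 4, 2, 1, 4 repeats every 3 events.
These are the Tuesdays, Wednesdays and Sundays of each week.
The following Tuesday is 2020-04-28.
The following Wednesday is 2020-04-29.
Next Sunday: 2020-05-03.
The following Tuesday is 2020-05-05.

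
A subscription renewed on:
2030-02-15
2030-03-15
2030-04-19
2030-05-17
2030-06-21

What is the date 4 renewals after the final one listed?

Gaps: 28, 35, 28, 35 days — a mix of 28 and 35. Every date is a Friday.
Each is the 3rd Friday of its month.
3rd Friday of July 2030: 2030-07-19.
3rd Friday of August 2030: 2030-08-16.
3rd Friday of September 2030: 2030-09-20.
3rd Friday of October 2030: 2030-10-18.

2030-10-18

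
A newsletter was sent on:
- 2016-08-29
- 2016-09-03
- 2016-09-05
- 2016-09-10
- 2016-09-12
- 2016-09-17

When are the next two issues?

Gaps: 5, 2, 5, 2, 5 days — not constant, but cyclic with period 2.
The events fall on every Monday and Saturday.
Next Monday: 2016-09-19.
The following Saturday is 2016-09-24.

2016-09-19, 2016-09-24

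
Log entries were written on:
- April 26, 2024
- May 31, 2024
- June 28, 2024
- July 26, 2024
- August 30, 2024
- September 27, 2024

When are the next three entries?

Every date is a Friday; gaps 35, 28, 28, 35, 28 days.
Each is the last Friday of its month (at least one falls on the 29th or later, ruling out '4th Friday').
October 2024 ends with Friday October 25, 2024.
November 2024 ends with Friday November 29, 2024.
December 2024 ends with Friday December 27, 2024.

October 25, 2024; November 29, 2024; December 27, 2024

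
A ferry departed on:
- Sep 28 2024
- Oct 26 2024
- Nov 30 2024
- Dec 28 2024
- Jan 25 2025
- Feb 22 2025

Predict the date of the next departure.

Every date is a Saturday; gaps 28, 35, 28, 28, 28 days.
Each is the last Saturday of its month (at least one falls on the 29th or later, ruling out '4th Saturday').
March 2025 ends with Saturday Mar 29 2025.

Mar 29 2025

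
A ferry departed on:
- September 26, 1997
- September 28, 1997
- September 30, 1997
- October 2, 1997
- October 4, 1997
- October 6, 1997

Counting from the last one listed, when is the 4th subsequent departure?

October 14, 1997

Every event comes 2 days after the last (2, 2, 2, 2, 2).
October 6, 1997 + 2 days = October 8, 1997.
October 8, 1997 + 2 days = October 10, 1997.
October 10, 1997 + 2 days = October 12, 1997.
October 12, 1997 + 2 days = October 14, 1997.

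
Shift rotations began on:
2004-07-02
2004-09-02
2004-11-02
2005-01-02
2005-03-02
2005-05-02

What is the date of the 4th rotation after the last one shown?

2006-01-02

The day-of-month is always 2 (62, 61, 61, 59, 61 days between events).
So this recurs on the 2nd of every 2 months.
July 2005: 2005-07-02.
Next: September 2005 → 2005-09-02.
November 2005: 2005-11-02.
January 2006: 2006-01-02.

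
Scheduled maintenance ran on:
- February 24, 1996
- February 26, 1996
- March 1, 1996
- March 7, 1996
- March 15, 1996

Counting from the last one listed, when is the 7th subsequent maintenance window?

July 5, 1996

Gaps: 2, 4, 6, 8 days — each gap is 2 larger than the previous one.
Next gap: 10 days. March 15, 1996 + 10 days = March 25, 1996.
Next gap: 12 days. March 25, 1996 + 12 days = April 6, 1996.
Next gap: 14 days. April 6, 1996 + 14 days = April 20, 1996.
Next gap: 16 days. April 20, 1996 + 16 days = May 6, 1996.
Next gap: 18 days. May 6, 1996 + 18 days = May 24, 1996.
Next gap: 20 days. May 24, 1996 + 20 days = June 13, 1996.
Next gap: 22 days. June 13, 1996 + 22 days = July 5, 1996.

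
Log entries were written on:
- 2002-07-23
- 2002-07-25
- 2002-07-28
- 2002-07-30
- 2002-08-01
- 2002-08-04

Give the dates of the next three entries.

2002-08-06, 2002-08-08, 2002-08-11

Every event lands on a Tuesday or Thursday or Sunday (gaps cycle 2, 3, 2, 2, 3).
So the schedule is: every Tuesday, Thursday and Sunday.
Next Tuesday: 2002-08-06.
Next Thursday: 2002-08-08.
Next Sunday: 2002-08-11.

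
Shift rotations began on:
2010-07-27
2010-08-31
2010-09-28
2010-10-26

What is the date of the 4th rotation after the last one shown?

2011-02-22

These are Tuesdays with 35, 28, 28-day gaps.
Each is the final Tuesday of its month — 2010-08-31 is past the 28th, so '4th Tuesday' doesn't fit.
November 2010 ends with Tuesday 2010-11-30.
Last Tuesday of December 2010: 2010-12-28.
January 2011 ends with Tuesday 2011-01-25.
Last Tuesday of February 2011: 2011-02-22.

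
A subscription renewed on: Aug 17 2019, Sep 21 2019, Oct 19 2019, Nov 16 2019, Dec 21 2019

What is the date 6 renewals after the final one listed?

Jun 20 2020

These are Saturdays at 28- or 35-day spacing (35, 28, 28, 35).
The pattern: 3rd Saturday of the month.
3rd Saturday of January 2020: Jan 18 2020.
February 2020 — 3rd Saturday is Feb 15 2020.
March 2020 — 3rd Saturday is Mar 21 2020.
April 2020 — 3rd Saturday is Apr 18 2020.
May 2020 — 3rd Saturday is May 16 2020.
June 2020 — 3rd Saturday is Jun 20 2020.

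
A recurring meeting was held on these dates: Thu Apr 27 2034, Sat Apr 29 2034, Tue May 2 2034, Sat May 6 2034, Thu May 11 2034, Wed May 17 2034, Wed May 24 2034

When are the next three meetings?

Intervals are 2, 3, 4, 5, 6, 7 days — an arithmetic progression with common difference 1.
Next gap: 8 days. Wed May 24 2034 + 8 days = Thu Jun 1 2034.
Next gap: 9 days. Thu Jun 1 2034 + 9 days = Sat Jun 10 2034.
Next gap: 10 days. Sat Jun 10 2034 + 10 days = Tue Jun 20 2034.

Thu Jun 1 2034, Sat Jun 10 2034, Tue Jun 20 2034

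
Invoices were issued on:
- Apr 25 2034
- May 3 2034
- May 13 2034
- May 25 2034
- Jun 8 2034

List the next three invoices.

Jun 24 2034, Jul 12 2034, Aug 1 2034

Intervals are 8, 10, 12, 14 days — an arithmetic progression with common difference 2.
Next gap: 16 days. Jun 8 2034 + 16 days = Jun 24 2034.
Next gap: 18 days. Jun 24 2034 + 18 days = Jul 12 2034.
Next gap: 20 days. Jul 12 2034 + 20 days = Aug 1 2034.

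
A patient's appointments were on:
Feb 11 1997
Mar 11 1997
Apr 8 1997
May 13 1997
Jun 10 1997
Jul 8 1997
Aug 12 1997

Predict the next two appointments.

Sep 9 1997, Oct 14 1997

These are Tuesdays at 28- or 35-day spacing (28, 28, 35, 28, 28, 35).
The pattern: 2nd Tuesday of the month.
September 1997 — 2nd Tuesday is Sep 9 1997.
2nd Tuesday of October 1997: Oct 14 1997.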